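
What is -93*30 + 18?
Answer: -2772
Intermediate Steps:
-93*30 + 18 = -2790 + 18 = -2772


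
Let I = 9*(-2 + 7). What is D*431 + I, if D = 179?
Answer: 77194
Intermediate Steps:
I = 45 (I = 9*5 = 45)
D*431 + I = 179*431 + 45 = 77149 + 45 = 77194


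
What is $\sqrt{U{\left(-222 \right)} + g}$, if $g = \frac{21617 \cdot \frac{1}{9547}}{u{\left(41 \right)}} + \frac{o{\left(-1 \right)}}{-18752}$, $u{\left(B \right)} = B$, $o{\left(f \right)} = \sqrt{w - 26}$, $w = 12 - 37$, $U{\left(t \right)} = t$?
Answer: $\frac{\sqrt{-186836488529647972544 - 44892023224397 i \sqrt{51}}}{917504888} \approx 1.2782 \cdot 10^{-5} - 14.898 i$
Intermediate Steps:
$w = -25$
$o{\left(f \right)} = i \sqrt{51}$ ($o{\left(f \right)} = \sqrt{-25 - 26} = \sqrt{-51} = i \sqrt{51}$)
$g = \frac{21617}{391427} - \frac{i \sqrt{51}}{18752}$ ($g = \frac{21617 \cdot \frac{1}{9547}}{41} + \frac{i \sqrt{51}}{-18752} = 21617 \cdot \frac{1}{9547} \cdot \frac{1}{41} + i \sqrt{51} \left(- \frac{1}{18752}\right) = \frac{21617}{9547} \cdot \frac{1}{41} - \frac{i \sqrt{51}}{18752} = \frac{21617}{391427} - \frac{i \sqrt{51}}{18752} \approx 0.055226 - 0.00038084 i$)
$\sqrt{U{\left(-222 \right)} + g} = \sqrt{-222 + \left(\frac{21617}{391427} - \frac{i \sqrt{51}}{18752}\right)} = \sqrt{- \frac{86875177}{391427} - \frac{i \sqrt{51}}{18752}}$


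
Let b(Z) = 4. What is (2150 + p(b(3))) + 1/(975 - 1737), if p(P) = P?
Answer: 1641347/762 ≈ 2154.0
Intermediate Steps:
(2150 + p(b(3))) + 1/(975 - 1737) = (2150 + 4) + 1/(975 - 1737) = 2154 + 1/(-762) = 2154 - 1/762 = 1641347/762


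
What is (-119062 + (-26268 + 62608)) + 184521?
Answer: 101799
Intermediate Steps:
(-119062 + (-26268 + 62608)) + 184521 = (-119062 + 36340) + 184521 = -82722 + 184521 = 101799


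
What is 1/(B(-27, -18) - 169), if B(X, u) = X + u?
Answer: -1/214 ≈ -0.0046729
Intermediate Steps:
1/(B(-27, -18) - 169) = 1/((-27 - 18) - 169) = 1/(-45 - 169) = 1/(-214) = -1/214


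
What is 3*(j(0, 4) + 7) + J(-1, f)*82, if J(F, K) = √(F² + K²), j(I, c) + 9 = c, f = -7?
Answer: 6 + 410*√2 ≈ 585.83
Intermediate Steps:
j(I, c) = -9 + c
3*(j(0, 4) + 7) + J(-1, f)*82 = 3*((-9 + 4) + 7) + √((-1)² + (-7)²)*82 = 3*(-5 + 7) + √(1 + 49)*82 = 3*2 + √50*82 = 6 + (5*√2)*82 = 6 + 410*√2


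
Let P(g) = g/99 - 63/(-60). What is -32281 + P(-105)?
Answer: -21305467/660 ≈ -32281.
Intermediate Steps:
P(g) = 21/20 + g/99 (P(g) = g*(1/99) - 63*(-1/60) = g/99 + 21/20 = 21/20 + g/99)
-32281 + P(-105) = -32281 + (21/20 + (1/99)*(-105)) = -32281 + (21/20 - 35/33) = -32281 - 7/660 = -21305467/660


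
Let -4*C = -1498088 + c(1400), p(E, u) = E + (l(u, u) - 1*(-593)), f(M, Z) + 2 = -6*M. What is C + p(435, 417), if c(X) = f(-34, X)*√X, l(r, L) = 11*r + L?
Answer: 380554 - 505*√14 ≈ 3.7866e+5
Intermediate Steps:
l(r, L) = L + 11*r
f(M, Z) = -2 - 6*M
p(E, u) = 593 + E + 12*u (p(E, u) = E + ((u + 11*u) - 1*(-593)) = E + (12*u + 593) = E + (593 + 12*u) = 593 + E + 12*u)
c(X) = 202*√X (c(X) = (-2 - 6*(-34))*√X = (-2 + 204)*√X = 202*√X)
C = 374522 - 505*√14 (C = -(-1498088 + 202*√1400)/4 = -(-1498088 + 202*(10*√14))/4 = -(-1498088 + 2020*√14)/4 = 374522 - 505*√14 ≈ 3.7263e+5)
C + p(435, 417) = (374522 - 505*√14) + (593 + 435 + 12*417) = (374522 - 505*√14) + (593 + 435 + 5004) = (374522 - 505*√14) + 6032 = 380554 - 505*√14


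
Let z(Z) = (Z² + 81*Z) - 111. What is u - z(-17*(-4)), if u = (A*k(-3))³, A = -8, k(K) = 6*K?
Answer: 2975963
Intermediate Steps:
z(Z) = -111 + Z² + 81*Z
u = 2985984 (u = (-48*(-3))³ = (-8*(-18))³ = 144³ = 2985984)
u - z(-17*(-4)) = 2985984 - (-111 + (-17*(-4))² + 81*(-17*(-4))) = 2985984 - (-111 + 68² + 81*68) = 2985984 - (-111 + 4624 + 5508) = 2985984 - 1*10021 = 2985984 - 10021 = 2975963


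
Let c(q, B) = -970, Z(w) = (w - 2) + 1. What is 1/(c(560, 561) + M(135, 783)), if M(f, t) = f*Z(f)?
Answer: 1/17120 ≈ 5.8411e-5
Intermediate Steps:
Z(w) = -1 + w (Z(w) = (-2 + w) + 1 = -1 + w)
M(f, t) = f*(-1 + f)
1/(c(560, 561) + M(135, 783)) = 1/(-970 + 135*(-1 + 135)) = 1/(-970 + 135*134) = 1/(-970 + 18090) = 1/17120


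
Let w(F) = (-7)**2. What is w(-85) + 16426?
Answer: 16475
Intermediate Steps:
w(F) = 49
w(-85) + 16426 = 49 + 16426 = 16475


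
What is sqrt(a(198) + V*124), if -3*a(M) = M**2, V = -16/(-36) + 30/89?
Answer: 2*I*sqrt(231174029)/267 ≈ 113.89*I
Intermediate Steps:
V = 626/801 (V = -16*(-1/36) + 30*(1/89) = 4/9 + 30/89 = 626/801 ≈ 0.78152)
a(M) = -M**2/3
sqrt(a(198) + V*124) = sqrt(-1/3*198**2 + (626/801)*124) = sqrt(-1/3*39204 + 77624/801) = sqrt(-13068 + 77624/801) = sqrt(-10389844/801) = 2*I*sqrt(231174029)/267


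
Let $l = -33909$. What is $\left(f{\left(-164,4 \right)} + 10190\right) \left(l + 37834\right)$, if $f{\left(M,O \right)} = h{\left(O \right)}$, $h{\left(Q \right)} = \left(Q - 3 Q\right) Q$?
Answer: $39870150$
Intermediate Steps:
$h{\left(Q \right)} = - 2 Q^{2}$ ($h{\left(Q \right)} = - 2 Q Q = - 2 Q^{2}$)
$f{\left(M,O \right)} = - 2 O^{2}$
$\left(f{\left(-164,4 \right)} + 10190\right) \left(l + 37834\right) = \left(- 2 \cdot 4^{2} + 10190\right) \left(-33909 + 37834\right) = \left(\left(-2\right) 16 + 10190\right) 3925 = \left(-32 + 10190\right) 3925 = 10158 \cdot 3925 = 39870150$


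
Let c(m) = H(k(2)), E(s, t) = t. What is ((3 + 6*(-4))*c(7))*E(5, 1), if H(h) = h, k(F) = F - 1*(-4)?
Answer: -126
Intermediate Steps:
k(F) = 4 + F (k(F) = F + 4 = 4 + F)
c(m) = 6 (c(m) = 4 + 2 = 6)
((3 + 6*(-4))*c(7))*E(5, 1) = ((3 + 6*(-4))*6)*1 = ((3 - 24)*6)*1 = -21*6*1 = -126*1 = -126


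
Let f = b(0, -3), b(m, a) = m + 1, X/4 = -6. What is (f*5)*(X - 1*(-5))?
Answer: -95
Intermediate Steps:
X = -24 (X = 4*(-6) = -24)
b(m, a) = 1 + m
f = 1 (f = 1 + 0 = 1)
(f*5)*(X - 1*(-5)) = (1*5)*(-24 - 1*(-5)) = 5*(-24 + 5) = 5*(-19) = -95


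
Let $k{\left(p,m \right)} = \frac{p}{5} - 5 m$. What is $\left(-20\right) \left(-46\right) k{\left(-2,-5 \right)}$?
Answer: $22632$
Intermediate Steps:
$k{\left(p,m \right)} = - 5 m + \frac{p}{5}$ ($k{\left(p,m \right)} = \frac{p}{5} - 5 m = - 5 m + \frac{p}{5}$)
$\left(-20\right) \left(-46\right) k{\left(-2,-5 \right)} = \left(-20\right) \left(-46\right) \left(\left(-5\right) \left(-5\right) + \frac{1}{5} \left(-2\right)\right) = 920 \left(25 - \frac{2}{5}\right) = 920 \cdot \frac{123}{5} = 22632$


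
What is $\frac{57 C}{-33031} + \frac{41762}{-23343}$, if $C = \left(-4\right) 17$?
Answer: $- \frac{75821362}{45355449} \approx -1.6717$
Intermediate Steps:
$C = -68$
$\frac{57 C}{-33031} + \frac{41762}{-23343} = \frac{57 \left(-68\right)}{-33031} + \frac{41762}{-23343} = \left(-3876\right) \left(- \frac{1}{33031}\right) + 41762 \left(- \frac{1}{23343}\right) = \frac{228}{1943} - \frac{41762}{23343} = - \frac{75821362}{45355449}$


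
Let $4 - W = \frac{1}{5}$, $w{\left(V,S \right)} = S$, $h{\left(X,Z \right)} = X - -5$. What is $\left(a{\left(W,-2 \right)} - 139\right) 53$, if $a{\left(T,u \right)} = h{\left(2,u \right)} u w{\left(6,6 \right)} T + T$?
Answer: $- \frac{120416}{5} \approx -24083.0$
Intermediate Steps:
$h{\left(X,Z \right)} = 5 + X$ ($h{\left(X,Z \right)} = X + 5 = 5 + X$)
$W = \frac{19}{5}$ ($W = 4 - \frac{1}{5} = \frac{19}{5} \approx 3.8$)
$a{\left(T,u \right)} = T + 42 T u$ ($a{\left(T,u \right)} = \left(5 + 2\right) u 6 T + T = 7 u 6 T + T = 42 u T + T = 42 T u + T = T + 42 T u$)
$\left(a{\left(W,-2 \right)} - 139\right) 53 = \left(\frac{19 \left(1 + 42 \left(-2\right)\right)}{5} - 139\right) 53 = \left(\frac{19 \left(1 - 84\right)}{5} - 139\right) 53 = \left(\frac{19}{5} \left(-83\right) - 139\right) 53 = \left(- \frac{1577}{5} - 139\right) 53 = \left(- \frac{2272}{5}\right) 53 = - \frac{120416}{5}$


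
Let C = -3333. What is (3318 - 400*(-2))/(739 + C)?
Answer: -2059/1297 ≈ -1.5875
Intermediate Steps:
(3318 - 400*(-2))/(739 + C) = (3318 - 400*(-2))/(739 - 3333) = (3318 + 800)/(-2594) = 4118*(-1/2594) = -2059/1297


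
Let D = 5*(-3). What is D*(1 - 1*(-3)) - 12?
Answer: -72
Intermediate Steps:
D = -15
D*(1 - 1*(-3)) - 12 = -15*(1 - 1*(-3)) - 12 = -15*(1 + 3) - 12 = -15*4 - 12 = -60 - 12 = -72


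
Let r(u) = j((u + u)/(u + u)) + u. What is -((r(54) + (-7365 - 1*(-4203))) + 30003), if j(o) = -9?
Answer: -26886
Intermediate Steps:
r(u) = -9 + u
-((r(54) + (-7365 - 1*(-4203))) + 30003) = -(((-9 + 54) + (-7365 - 1*(-4203))) + 30003) = -((45 + (-7365 + 4203)) + 30003) = -((45 - 3162) + 30003) = -(-3117 + 30003) = -1*26886 = -26886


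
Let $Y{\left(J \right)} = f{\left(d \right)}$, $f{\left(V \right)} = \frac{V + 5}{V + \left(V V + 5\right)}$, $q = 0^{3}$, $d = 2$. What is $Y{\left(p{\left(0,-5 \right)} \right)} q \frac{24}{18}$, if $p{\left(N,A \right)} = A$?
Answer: $0$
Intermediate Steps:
$q = 0$
$f{\left(V \right)} = \frac{5 + V}{5 + V + V^{2}}$ ($f{\left(V \right)} = \frac{5 + V}{V + \left(V^{2} + 5\right)} = \frac{5 + V}{V + \left(5 + V^{2}\right)} = \frac{5 + V}{5 + V + V^{2}}$)
$Y{\left(J \right)} = \frac{7}{11}$ ($Y{\left(J \right)} = \frac{5 + 2}{5 + 2 + 2^{2}} = \frac{1}{5 + 2 + 4} \cdot 7 = \frac{1}{11} \cdot 7 = \frac{7}{11}$)
$Y{\left(p{\left(0,-5 \right)} \right)} q \frac{24}{18} = \frac{7}{11} \cdot 0 \cdot \frac{24}{18} = 0 \cdot 24 \cdot \frac{1}{18} = 0 \cdot \frac{4}{3} = 0$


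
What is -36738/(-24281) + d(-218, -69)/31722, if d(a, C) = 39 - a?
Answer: 1171643053/770241882 ≈ 1.5211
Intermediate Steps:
-36738/(-24281) + d(-218, -69)/31722 = -36738/(-24281) + (39 - 1*(-218))/31722 = -36738*(-1/24281) + (39 + 218)*(1/31722) = 36738/24281 + 257*(1/31722) = 36738/24281 + 257/31722 = 1171643053/770241882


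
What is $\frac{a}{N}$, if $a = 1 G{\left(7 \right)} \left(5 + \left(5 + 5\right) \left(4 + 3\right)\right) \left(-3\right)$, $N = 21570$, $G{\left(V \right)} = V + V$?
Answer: $- \frac{105}{719} \approx -0.14604$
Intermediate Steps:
$G{\left(V \right)} = 2 V$
$a = -3150$ ($a = 1 \cdot 2 \cdot 7 \left(5 + \left(5 + 5\right) \left(4 + 3\right)\right) \left(-3\right) = 1 \cdot 14 \left(5 + 10 \cdot 7\right) \left(-3\right) = 14 \left(5 + 70\right) \left(-3\right) = 14 \cdot 75 \left(-3\right) = 14 \left(-225\right) = -3150$)
$\frac{a}{N} = - \frac{3150}{21570} = \left(-3150\right) \frac{1}{21570} = - \frac{105}{719}$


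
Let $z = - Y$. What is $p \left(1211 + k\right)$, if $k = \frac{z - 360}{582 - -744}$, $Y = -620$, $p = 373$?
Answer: $\frac{23040583}{51} \approx 4.5178 \cdot 10^{5}$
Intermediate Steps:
$z = 620$ ($z = \left(-1\right) \left(-620\right) = 620$)
$k = \frac{10}{51}$ ($k = \frac{620 - 360}{582 - -744} = \frac{260}{582 + 744} = \frac{260}{1326} = 260 \cdot \frac{1}{1326} = \frac{10}{51} \approx 0.19608$)
$p \left(1211 + k\right) = 373 \left(1211 + \frac{10}{51}\right) = 373 \cdot \frac{61771}{51} = \frac{23040583}{51}$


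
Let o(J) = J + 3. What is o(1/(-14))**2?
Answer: 1681/196 ≈ 8.5765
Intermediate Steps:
o(J) = 3 + J
o(1/(-14))**2 = (3 + 1/(-14))**2 = (3 - 1/14)**2 = (41/14)**2 = 1681/196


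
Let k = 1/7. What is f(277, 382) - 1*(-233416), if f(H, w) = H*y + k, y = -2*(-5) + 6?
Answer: 1664937/7 ≈ 2.3785e+5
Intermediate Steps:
y = 16 (y = 10 + 6 = 16)
k = ⅐ ≈ 0.14286
f(H, w) = ⅐ + 16*H (f(H, w) = H*16 + ⅐ = 16*H + ⅐ = ⅐ + 16*H)
f(277, 382) - 1*(-233416) = (⅐ + 16*277) - 1*(-233416) = (⅐ + 4432) + 233416 = 31025/7 + 233416 = 1664937/7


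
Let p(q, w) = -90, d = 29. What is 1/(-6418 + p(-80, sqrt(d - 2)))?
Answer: -1/6508 ≈ -0.00015366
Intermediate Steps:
1/(-6418 + p(-80, sqrt(d - 2))) = 1/(-6418 - 90) = 1/(-6508) = -1/6508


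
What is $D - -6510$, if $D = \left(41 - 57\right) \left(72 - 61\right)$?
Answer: $6334$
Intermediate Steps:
$D = -176$ ($D = \left(-16\right) 11 = -176$)
$D - -6510 = -176 - -6510 = -176 + 6510 = 6334$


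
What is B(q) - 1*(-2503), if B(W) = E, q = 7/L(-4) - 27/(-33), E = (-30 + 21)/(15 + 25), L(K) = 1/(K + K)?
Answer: 100111/40 ≈ 2502.8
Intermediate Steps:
L(K) = 1/(2*K)
E = -9/40 ≈ -0.22500
q = -607/11 (q = 7/(((½)/(-4))) - 27/(-33) = 7/(((½)*(-¼))) - 27*(-1/33) = 7/(-⅛) + 9/11 = 7*(-8) + 9/11 = -56 + 9/11 = -607/11 ≈ -55.182)
B(W) = -9/40
B(q) - 1*(-2503) = -9/40 - 1*(-2503) = -9/40 + 2503 = 100111/40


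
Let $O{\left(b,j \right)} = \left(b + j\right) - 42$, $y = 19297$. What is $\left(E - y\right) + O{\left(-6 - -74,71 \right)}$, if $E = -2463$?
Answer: $-21663$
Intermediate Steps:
$O{\left(b,j \right)} = -42 + b + j$
$\left(E - y\right) + O{\left(-6 - -74,71 \right)} = \left(-2463 - 19297\right) - -97 = \left(-2463 - 19297\right) + \left(-42 + \left(-6 + 74\right) + 71\right) = -21760 + \left(-42 + 68 + 71\right) = -21760 + 97 = -21663$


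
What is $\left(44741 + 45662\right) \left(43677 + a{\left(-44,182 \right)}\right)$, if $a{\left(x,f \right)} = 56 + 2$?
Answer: $3953775205$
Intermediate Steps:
$a{\left(x,f \right)} = 58$
$\left(44741 + 45662\right) \left(43677 + a{\left(-44,182 \right)}\right) = \left(44741 + 45662\right) \left(43677 + 58\right) = 90403 \cdot 43735 = 3953775205$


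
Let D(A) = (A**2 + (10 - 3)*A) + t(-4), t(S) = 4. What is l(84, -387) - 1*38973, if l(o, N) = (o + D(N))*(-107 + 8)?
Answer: -14606625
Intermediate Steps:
D(A) = 4 + A**2 + 7*A (D(A) = (A**2 + (10 - 3)*A) + 4 = (A**2 + 7*A) + 4 = 4 + A**2 + 7*A)
l(o, N) = -396 - 693*N - 99*o - 99*N**2 (l(o, N) = (o + (4 + N**2 + 7*N))*(-107 + 8) = (4 + o + N**2 + 7*N)*(-99) = -396 - 693*N - 99*o - 99*N**2)
l(84, -387) - 1*38973 = (-396 - 693*(-387) - 99*84 - 99*(-387)**2) - 1*38973 = (-396 + 268191 - 8316 - 99*149769) - 38973 = (-396 + 268191 - 8316 - 14827131) - 38973 = -14567652 - 38973 = -14606625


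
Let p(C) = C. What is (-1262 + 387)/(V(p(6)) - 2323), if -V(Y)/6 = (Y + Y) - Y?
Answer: 125/337 ≈ 0.37092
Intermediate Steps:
V(Y) = -6*Y (V(Y) = -6*((Y + Y) - Y) = -6*(2*Y - Y) = -6*Y)
(-1262 + 387)/(V(p(6)) - 2323) = (-1262 + 387)/(-6*6 - 2323) = -875/(-36 - 2323) = -875/(-2359) = -875*(-1/2359) = 125/337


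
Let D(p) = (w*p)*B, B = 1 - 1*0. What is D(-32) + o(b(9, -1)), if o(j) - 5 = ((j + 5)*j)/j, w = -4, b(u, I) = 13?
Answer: 151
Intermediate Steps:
B = 1 (B = 1 + 0 = 1)
o(j) = 10 + j (o(j) = 5 + ((j + 5)*j)/j = 5 + ((5 + j)*j)/j = 5 + (j*(5 + j))/j = 5 + (5 + j) = 10 + j)
D(p) = -4*p (D(p) = -4*p*1 = -4*p)
D(-32) + o(b(9, -1)) = -4*(-32) + (10 + 13) = 128 + 23 = 151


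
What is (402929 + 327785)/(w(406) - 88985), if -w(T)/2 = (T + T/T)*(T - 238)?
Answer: -730714/225737 ≈ -3.2370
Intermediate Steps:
w(T) = -2*(1 + T)*(-238 + T) (w(T) = -2*(T + T/T)*(T - 238) = -2*(T + 1)*(-238 + T) = -2*(1 + T)*(-238 + T))
(402929 + 327785)/(w(406) - 88985) = (402929 + 327785)/((476 - 2*406² + 474*406) - 88985) = 730714/((476 - 2*164836 + 192444) - 88985) = 730714/((476 - 329672 + 192444) - 88985) = 730714/(-136752 - 88985) = 730714/(-225737) = 730714*(-1/225737) = -730714/225737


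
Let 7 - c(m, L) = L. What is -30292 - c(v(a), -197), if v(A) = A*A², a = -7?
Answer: -30496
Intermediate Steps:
v(A) = A³
c(m, L) = 7 - L
-30292 - c(v(a), -197) = -30292 - (7 - 1*(-197)) = -30292 - (7 + 197) = -30292 - 1*204 = -30292 - 204 = -30496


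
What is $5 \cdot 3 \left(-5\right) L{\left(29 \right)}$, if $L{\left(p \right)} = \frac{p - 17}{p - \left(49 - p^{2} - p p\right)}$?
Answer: $- \frac{150}{277} \approx -0.54152$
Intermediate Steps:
$L{\left(p \right)} = \frac{-17 + p}{-49 + p + 2 p^{2}}$ ($L{\left(p \right)} = \frac{-17 + p}{p + \left(\left(p^{2} + p^{2}\right) - 49\right)} = \frac{-17 + p}{p + \left(2 p^{2} - 49\right)} = \frac{-17 + p}{p + \left(-49 + 2 p^{2}\right)} = \frac{-17 + p}{-49 + p + 2 p^{2}}$)
$5 \cdot 3 \left(-5\right) L{\left(29 \right)} = 5 \cdot 3 \left(-5\right) \frac{-17 + 29}{-49 + 29 + 2 \cdot 29^{2}} = 15 \left(-5\right) \frac{1}{-49 + 29 + 2 \cdot 841} \cdot 12 = - 75 \frac{1}{-49 + 29 + 1682} \cdot 12 = - 75 \cdot \frac{1}{1662} \cdot 12 = \left(-75\right) \frac{2}{277} = - \frac{150}{277}$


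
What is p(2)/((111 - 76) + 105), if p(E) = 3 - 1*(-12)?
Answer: 3/28 ≈ 0.10714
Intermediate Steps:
p(E) = 15 (p(E) = 3 + 12 = 15)
p(2)/((111 - 76) + 105) = 15/((111 - 76) + 105) = 15/(35 + 105) = 15/140 = 15*(1/140) = 3/28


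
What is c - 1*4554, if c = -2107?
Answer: -6661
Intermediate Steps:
c - 1*4554 = -2107 - 1*4554 = -2107 - 4554 = -6661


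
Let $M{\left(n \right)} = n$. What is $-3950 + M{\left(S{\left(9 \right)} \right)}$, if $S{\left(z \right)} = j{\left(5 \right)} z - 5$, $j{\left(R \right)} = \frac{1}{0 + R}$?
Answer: $- \frac{19766}{5} \approx -3953.2$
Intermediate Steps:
$j{\left(R \right)} = \frac{1}{R}$
$S{\left(z \right)} = -5 + \frac{z}{5}$ ($S{\left(z \right)} = \frac{z}{5} - 5 = -5 + \frac{z}{5}$)
$-3950 + M{\left(S{\left(9 \right)} \right)} = -3950 + \left(-5 + \frac{1}{5} \cdot 9\right) = -3950 + \left(-5 + \frac{9}{5}\right) = -3950 - \frac{16}{5} = - \frac{19766}{5}$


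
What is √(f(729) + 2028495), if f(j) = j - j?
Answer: √2028495 ≈ 1424.3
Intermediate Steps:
f(j) = 0
√(f(729) + 2028495) = √(0 + 2028495) = √2028495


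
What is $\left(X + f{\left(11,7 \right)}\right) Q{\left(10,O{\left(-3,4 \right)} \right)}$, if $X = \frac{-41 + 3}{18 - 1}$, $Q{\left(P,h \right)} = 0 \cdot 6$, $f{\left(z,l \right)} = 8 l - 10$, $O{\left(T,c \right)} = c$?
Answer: $0$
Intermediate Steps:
$f{\left(z,l \right)} = -10 + 8 l$
$Q{\left(P,h \right)} = 0$
$X = - \frac{38}{17} \approx -2.2353$
$\left(X + f{\left(11,7 \right)}\right) Q{\left(10,O{\left(-3,4 \right)} \right)} = \left(- \frac{38}{17} + \left(-10 + 8 \cdot 7\right)\right) 0 = \left(- \frac{38}{17} + \left(-10 + 56\right)\right) 0 = \left(- \frac{38}{17} + 46\right) 0 = \frac{744}{17} \cdot 0 = 0$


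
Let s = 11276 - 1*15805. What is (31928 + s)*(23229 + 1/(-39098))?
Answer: 24883975675959/39098 ≈ 6.3645e+8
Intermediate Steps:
s = -4529 (s = 11276 - 15805 = -4529)
(31928 + s)*(23229 + 1/(-39098)) = (31928 - 4529)*(23229 + 1/(-39098)) = 27399*(23229 - 1/39098) = 27399*(908207441/39098) = 24883975675959/39098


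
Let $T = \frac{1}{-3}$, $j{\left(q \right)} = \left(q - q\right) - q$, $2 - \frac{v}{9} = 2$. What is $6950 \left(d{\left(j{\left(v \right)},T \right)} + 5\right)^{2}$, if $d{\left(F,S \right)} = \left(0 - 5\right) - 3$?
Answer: $62550$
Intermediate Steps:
$v = 0$ ($v = 18 - 18 = 0$)
$j{\left(q \right)} = - q$ ($j{\left(q \right)} = 0 - q = - q$)
$T = - \frac{1}{3} \approx -0.33333$
$d{\left(F,S \right)} = -8$ ($d{\left(F,S \right)} = -5 - 3 = -8$)
$6950 \left(d{\left(j{\left(v \right)},T \right)} + 5\right)^{2} = 6950 \left(-8 + 5\right)^{2} = 6950 \left(-3\right)^{2} = 6950 \cdot 9 = 62550$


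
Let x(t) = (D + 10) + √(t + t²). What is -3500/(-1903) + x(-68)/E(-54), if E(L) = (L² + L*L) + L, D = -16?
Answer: 3368597/1832589 + √1139/2889 ≈ 1.8498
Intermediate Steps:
E(L) = L + 2*L² (E(L) = (L² + L²) + L = 2*L² + L = L + 2*L²)
x(t) = -6 + √(t + t²) (x(t) = (-16 + 10) + √(t + t²) = -6 + √(t + t²))
-3500/(-1903) + x(-68)/E(-54) = -3500/(-1903) + (-6 + √(-68*(1 - 68)))/((-54*(1 + 2*(-54)))) = -3500*(-1/1903) + (-6 + √(-68*(-67)))/((-54*(1 - 108))) = 3500/1903 + (-6 + √4556)/((-54*(-107))) = 3500/1903 + (-6 + 2*√1139)/5778 = 3500/1903 + (-6 + 2*√1139)*(1/5778) = 3500/1903 + (-1/963 + √1139/2889) = 3368597/1832589 + √1139/2889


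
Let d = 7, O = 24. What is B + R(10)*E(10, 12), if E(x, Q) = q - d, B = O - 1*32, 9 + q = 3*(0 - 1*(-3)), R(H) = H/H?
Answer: -15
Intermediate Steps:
R(H) = 1
q = 0 (q = -9 + 3*(0 - 1*(-3)) = -9 + 3*(0 + 3) = -9 + 3*3 = -9 + 9 = 0)
B = -8 (B = 24 - 1*32 = 24 - 32 = -8)
E(x, Q) = -7 (E(x, Q) = 0 - 1*7 = 0 - 7 = -7)
B + R(10)*E(10, 12) = -8 + 1*(-7) = -8 - 7 = -15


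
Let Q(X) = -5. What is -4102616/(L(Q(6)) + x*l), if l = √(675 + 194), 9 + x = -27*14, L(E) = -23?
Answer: -3370006/4648169 + 56704014*√869/4648169 ≈ 358.89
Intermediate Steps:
x = -387 (x = -9 - 27*14 = -9 - 378 = -387)
l = √869 ≈ 29.479
-4102616/(L(Q(6)) + x*l) = -4102616/(-23 - 387*√869)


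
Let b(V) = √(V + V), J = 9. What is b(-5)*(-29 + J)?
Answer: -20*I*√10 ≈ -63.246*I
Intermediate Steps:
b(V) = √2*√V (b(V) = √(2*V) = √2*√V)
b(-5)*(-29 + J) = (√2*√(-5))*(-29 + 9) = (√2*(I*√5))*(-20) = (I*√10)*(-20) = -20*I*√10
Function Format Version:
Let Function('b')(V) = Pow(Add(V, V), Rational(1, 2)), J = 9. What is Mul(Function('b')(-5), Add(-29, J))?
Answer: Mul(-20, I, Pow(10, Rational(1, 2))) ≈ Mul(-63.246, I)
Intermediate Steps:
Function('b')(V) = Mul(Pow(2, Rational(1, 2)), Pow(V, Rational(1, 2))) (Function('b')(V) = Pow(Mul(2, V), Rational(1, 2)) = Mul(Pow(2, Rational(1, 2)), Pow(V, Rational(1, 2))))
Mul(Function('b')(-5), Add(-29, J)) = Mul(Mul(Pow(2, Rational(1, 2)), Pow(-5, Rational(1, 2))), Add(-29, 9)) = Mul(Mul(Pow(2, Rational(1, 2)), Mul(I, Pow(5, Rational(1, 2)))), -20) = Mul(Mul(I, Pow(10, Rational(1, 2))), -20) = Mul(-20, I, Pow(10, Rational(1, 2)))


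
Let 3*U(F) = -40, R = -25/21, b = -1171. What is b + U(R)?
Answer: -3553/3 ≈ -1184.3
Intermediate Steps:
R = -25/21 (R = -25*1/21 = -25/21 ≈ -1.1905)
U(F) = -40/3 (U(F) = (⅓)*(-40) = -40/3)
b + U(R) = -1171 - 40/3 = -3553/3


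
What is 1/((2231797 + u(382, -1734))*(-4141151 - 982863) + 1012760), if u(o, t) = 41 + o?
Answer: -1/11437925518320 ≈ -8.7428e-14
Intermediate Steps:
1/((2231797 + u(382, -1734))*(-4141151 - 982863) + 1012760) = 1/((2231797 + (41 + 382))*(-4141151 - 982863) + 1012760) = 1/((2231797 + 423)*(-5124014) + 1012760) = 1/(2232220*(-5124014) + 1012760) = 1/(-11437926531080 + 1012760) = 1/(-11437925518320) = -1/11437925518320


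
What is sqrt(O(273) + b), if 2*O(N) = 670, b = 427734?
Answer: 29*sqrt(509) ≈ 654.27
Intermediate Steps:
O(N) = 335 (O(N) = (1/2)*670 = 335)
sqrt(O(273) + b) = sqrt(335 + 427734) = sqrt(428069) = 29*sqrt(509)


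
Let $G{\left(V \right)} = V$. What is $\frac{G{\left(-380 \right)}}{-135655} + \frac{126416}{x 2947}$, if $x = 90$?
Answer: $\frac{1724974988}{3597977565} \approx 0.47943$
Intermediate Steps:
$\frac{G{\left(-380 \right)}}{-135655} + \frac{126416}{x 2947} = - \frac{380}{-135655} + \frac{126416}{90 \cdot 2947} = \left(-380\right) \left(- \frac{1}{135655}\right) + \frac{126416}{265230} = \frac{76}{27131} + 126416 \cdot \frac{1}{265230} = \frac{76}{27131} + \frac{63208}{132615} = \frac{1724974988}{3597977565}$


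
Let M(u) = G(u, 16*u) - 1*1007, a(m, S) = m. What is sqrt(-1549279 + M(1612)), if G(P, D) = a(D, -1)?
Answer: I*sqrt(1524494) ≈ 1234.7*I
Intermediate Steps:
G(P, D) = D
M(u) = -1007 + 16*u (M(u) = 16*u - 1*1007 = 16*u - 1007 = -1007 + 16*u)
sqrt(-1549279 + M(1612)) = sqrt(-1549279 + (-1007 + 16*1612)) = sqrt(-1549279 + (-1007 + 25792)) = sqrt(-1549279 + 24785) = sqrt(-1524494) = I*sqrt(1524494)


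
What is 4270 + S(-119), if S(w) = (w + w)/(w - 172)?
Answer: 1242808/291 ≈ 4270.8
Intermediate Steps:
S(w) = 2*w/(-172 + w) (S(w) = (2*w)/(-172 + w) = 2*w/(-172 + w))
4270 + S(-119) = 4270 + 2*(-119)/(-172 - 119) = 4270 + 2*(-119)/(-291) = 4270 + 2*(-119)*(-1/291) = 4270 + 238/291 = 1242808/291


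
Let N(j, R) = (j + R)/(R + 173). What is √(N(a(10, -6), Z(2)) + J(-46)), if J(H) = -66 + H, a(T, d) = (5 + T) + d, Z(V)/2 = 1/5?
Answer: I*√291171/51 ≈ 10.58*I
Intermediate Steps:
Z(V) = ⅖ (Z(V) = 2/5 = 2*(⅕) = ⅖)
a(T, d) = 5 + T + d
N(j, R) = (R + j)/(173 + R)
√(N(a(10, -6), Z(2)) + J(-46)) = √((⅖ + (5 + 10 - 6))/(173 + ⅖) + (-66 - 46)) = √((⅖ + 9)/(867/5) - 112) = √((5/867)*(47/5) - 112) = √(47/867 - 112) = √(-97057/867) = I*√291171/51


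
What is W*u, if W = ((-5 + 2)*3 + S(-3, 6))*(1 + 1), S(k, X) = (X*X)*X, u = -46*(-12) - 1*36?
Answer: 213624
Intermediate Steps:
u = 516 (u = 552 - 36 = 516)
S(k, X) = X³ (S(k, X) = X²*X = X³)
W = 414 (W = ((-5 + 2)*3 + 6³)*(1 + 1) = (-3*3 + 216)*2 = (-9 + 216)*2 = 207*2 = 414)
W*u = 414*516 = 213624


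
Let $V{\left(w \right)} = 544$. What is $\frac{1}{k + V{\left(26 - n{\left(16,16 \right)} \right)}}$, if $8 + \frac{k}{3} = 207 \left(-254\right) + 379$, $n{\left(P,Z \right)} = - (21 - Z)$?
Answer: $- \frac{1}{156077} \approx -6.4071 \cdot 10^{-6}$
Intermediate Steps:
$n{\left(P,Z \right)} = -21 + Z$
$k = -156621$ ($k = -24 + 3 \left(207 \left(-254\right) + 379\right) = -24 + 3 \left(-52578 + 379\right) = -24 + 3 \left(-52199\right) = -24 - 156597 = -156621$)
$\frac{1}{k + V{\left(26 - n{\left(16,16 \right)} \right)}} = \frac{1}{-156621 + 544} = \frac{1}{-156077} = - \frac{1}{156077}$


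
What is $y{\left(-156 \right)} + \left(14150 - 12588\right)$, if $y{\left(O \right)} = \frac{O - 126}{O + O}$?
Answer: $\frac{81271}{52} \approx 1562.9$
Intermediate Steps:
$y{\left(O \right)} = \frac{-126 + O}{2 O}$
$y{\left(-156 \right)} + \left(14150 - 12588\right) = \frac{-126 - 156}{2 \left(-156\right)} + \left(14150 - 12588\right) = \frac{1}{2} \left(- \frac{1}{156}\right) \left(-282\right) + \left(14150 - 12588\right) = \frac{47}{52} + 1562 = \frac{81271}{52}$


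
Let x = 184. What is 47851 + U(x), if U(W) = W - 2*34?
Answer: 47967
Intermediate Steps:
U(W) = -68 + W (U(W) = W - 68 = -68 + W)
47851 + U(x) = 47851 + (-68 + 184) = 47851 + 116 = 47967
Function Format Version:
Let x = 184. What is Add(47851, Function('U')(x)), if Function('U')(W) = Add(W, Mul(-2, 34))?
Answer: 47967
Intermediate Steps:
Function('U')(W) = Add(-68, W) (Function('U')(W) = Add(W, -68) = Add(-68, W))
Add(47851, Function('U')(x)) = Add(47851, Add(-68, 184)) = Add(47851, 116) = 47967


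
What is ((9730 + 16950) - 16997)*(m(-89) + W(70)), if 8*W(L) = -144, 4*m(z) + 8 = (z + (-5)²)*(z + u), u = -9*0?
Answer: 13594932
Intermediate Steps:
u = 0
m(z) = -2 + z*(25 + z)/4 (m(z) = -2 + ((z + (-5)²)*(z + 0))/4 = -2 + ((z + 25)*z)/4 = -2 + ((25 + z)*z)/4 = -2 + (z*(25 + z))/4 = -2 + z*(25 + z)/4)
W(L) = -18 (W(L) = (⅛)*(-144) = -18)
((9730 + 16950) - 16997)*(m(-89) + W(70)) = ((9730 + 16950) - 16997)*((-2 + (¼)*(-89)² + (25/4)*(-89)) - 18) = (26680 - 16997)*((-2 + (¼)*7921 - 2225/4) - 18) = 9683*((-2 + 7921/4 - 2225/4) - 18) = 9683*(1422 - 18) = 9683*1404 = 13594932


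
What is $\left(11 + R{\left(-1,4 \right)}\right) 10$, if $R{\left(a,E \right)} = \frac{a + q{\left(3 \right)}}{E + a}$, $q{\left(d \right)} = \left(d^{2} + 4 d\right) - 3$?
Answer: $\frac{500}{3} \approx 166.67$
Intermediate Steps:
$q{\left(d \right)} = -3 + d^{2} + 4 d$
$R{\left(a,E \right)} = \frac{18 + a}{E + a}$ ($R{\left(a,E \right)} = \frac{a + \left(-3 + 3^{2} + 4 \cdot 3\right)}{E + a} = \frac{a + \left(-3 + 9 + 12\right)}{E + a} = \frac{a + 18}{E + a} = \frac{18 + a}{E + a}$)
$\left(11 + R{\left(-1,4 \right)}\right) 10 = \left(11 + \frac{18 - 1}{4 - 1}\right) 10 = \left(11 + \frac{1}{3} \cdot 17\right) 10 = \left(11 + \frac{17}{3}\right) 10 = \frac{50}{3} \cdot 10 = \frac{500}{3}$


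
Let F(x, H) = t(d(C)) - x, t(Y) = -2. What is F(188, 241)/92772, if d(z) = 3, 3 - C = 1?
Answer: -95/46386 ≈ -0.0020480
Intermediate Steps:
C = 2 (C = 3 - 1*1 = 3 - 1 = 2)
F(x, H) = -2 - x
F(188, 241)/92772 = (-2 - 1*188)/92772 = (-2 - 188)*(1/92772) = -190*1/92772 = -95/46386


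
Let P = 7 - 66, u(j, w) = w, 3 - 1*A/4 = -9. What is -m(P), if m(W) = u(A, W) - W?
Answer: 0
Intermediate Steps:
A = 48 (A = 12 - 4*(-9) = 12 + 36 = 48)
P = -59
m(W) = 0 (m(W) = W - W = 0)
-m(P) = -1*0 = 0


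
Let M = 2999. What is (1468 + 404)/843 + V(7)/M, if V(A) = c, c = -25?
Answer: 1864351/842719 ≈ 2.2123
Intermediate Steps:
V(A) = -25
(1468 + 404)/843 + V(7)/M = (1468 + 404)/843 - 25/2999 = 1872*(1/843) - 25*1/2999 = 624/281 - 25/2999 = 1864351/842719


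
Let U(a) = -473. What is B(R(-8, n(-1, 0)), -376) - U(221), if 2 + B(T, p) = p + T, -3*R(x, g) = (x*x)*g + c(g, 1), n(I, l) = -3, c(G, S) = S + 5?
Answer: 157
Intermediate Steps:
c(G, S) = 5 + S
R(x, g) = -2 - g*x**2/3 (R(x, g) = -((x*x)*g + (5 + 1))/3 = -(x**2*g + 6)/3 = -(g*x**2 + 6)/3 = -(6 + g*x**2)/3 = -2 - g*x**2/3)
B(T, p) = -2 + T + p (B(T, p) = -2 + (p + T) = -2 + (T + p) = -2 + T + p)
B(R(-8, n(-1, 0)), -376) - U(221) = (-2 + (-2 - 1/3*(-3)*(-8)**2) - 376) - 1*(-473) = (-2 + (-2 - 1/3*(-3)*64) - 376) + 473 = (-2 + (-2 + 64) - 376) + 473 = (-2 + 62 - 376) + 473 = -316 + 473 = 157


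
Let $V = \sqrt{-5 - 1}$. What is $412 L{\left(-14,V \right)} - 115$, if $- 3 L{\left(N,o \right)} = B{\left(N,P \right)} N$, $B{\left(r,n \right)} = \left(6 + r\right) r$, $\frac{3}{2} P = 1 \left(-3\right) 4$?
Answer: $\frac{645671}{3} \approx 2.1522 \cdot 10^{5}$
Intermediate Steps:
$P = -8$ ($P = \frac{2 \cdot 1 \left(-3\right) 4}{3} = \frac{2 \left(\left(-3\right) 4\right)}{3} = \frac{2}{3} \left(-12\right) = -8$)
$B{\left(r,n \right)} = r \left(6 + r\right)$
$V = i \sqrt{6}$ ($V = \sqrt{-6} = i \sqrt{6} \approx 2.4495 i$)
$L{\left(N,o \right)} = - \frac{N^{2} \left(6 + N\right)}{3}$ ($L{\left(N,o \right)} = - \frac{N \left(6 + N\right) N}{3} = - \frac{N^{2} \left(6 + N\right)}{3}$)
$412 L{\left(-14,V \right)} - 115 = 412 \frac{\left(-14\right)^{2} \left(-6 - -14\right)}{3} - 115 = 412 \cdot \frac{1}{3} \cdot 196 \left(-6 + 14\right) - 115 = 412 \cdot \frac{1}{3} \cdot 196 \cdot 8 - 115 = 412 \cdot \frac{1568}{3} - 115 = \frac{646016}{3} - 115 = \frac{645671}{3}$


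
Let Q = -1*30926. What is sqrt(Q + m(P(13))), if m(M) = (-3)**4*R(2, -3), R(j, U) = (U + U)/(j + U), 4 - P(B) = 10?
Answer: 2*I*sqrt(7610) ≈ 174.47*I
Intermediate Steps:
P(B) = -6 (P(B) = 4 - 1*10 = 4 - 10 = -6)
R(j, U) = 2*U/(U + j) (R(j, U) = (2*U)/(U + j) = 2*U/(U + j))
Q = -30926
m(M) = 486 (m(M) = (-3)**4*(2*(-3)/(-3 + 2)) = 81*(2*(-3)/(-1)) = 81*(2*(-3)*(-1)) = 81*6 = 486)
sqrt(Q + m(P(13))) = sqrt(-30926 + 486) = sqrt(-30440) = 2*I*sqrt(7610)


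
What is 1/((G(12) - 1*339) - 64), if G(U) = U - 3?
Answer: -1/394 ≈ -0.0025381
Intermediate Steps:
G(U) = -3 + U
1/((G(12) - 1*339) - 64) = 1/(((-3 + 12) - 1*339) - 64) = 1/((9 - 339) - 64) = 1/(-330 - 64) = 1/(-394) = -1/394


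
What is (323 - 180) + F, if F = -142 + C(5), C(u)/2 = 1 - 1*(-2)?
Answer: 7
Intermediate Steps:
C(u) = 6 (C(u) = 2*(1 - 1*(-2)) = 2*(1 + 2) = 2*3 = 6)
F = -136 (F = -142 + 6 = -136)
(323 - 180) + F = (323 - 180) - 136 = 143 - 136 = 7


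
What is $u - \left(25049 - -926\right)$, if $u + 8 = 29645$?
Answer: $3662$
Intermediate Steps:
$u = 29637$ ($u = -8 + 29645 = 29637$)
$u - \left(25049 - -926\right) = 29637 - \left(25049 - -926\right) = 29637 - \left(25049 + 926\right) = 29637 - 25975 = 3662$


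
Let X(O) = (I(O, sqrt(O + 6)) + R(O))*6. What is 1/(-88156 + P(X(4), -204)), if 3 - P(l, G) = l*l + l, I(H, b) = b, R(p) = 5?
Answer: -89443/7998710689 + 366*sqrt(10)/7998710689 ≈ -1.1037e-5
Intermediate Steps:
X(O) = 30 + 6*sqrt(6 + O) (X(O) = (sqrt(O + 6) + 5)*6 = (sqrt(6 + O) + 5)*6 = (5 + sqrt(6 + O))*6 = 30 + 6*sqrt(6 + O))
P(l, G) = 3 - l - l**2 (P(l, G) = 3 - (l*l + l) = 3 - (l**2 + l) = 3 - (l + l**2) = 3 + (-l - l**2) = 3 - l - l**2)
1/(-88156 + P(X(4), -204)) = 1/(-88156 + (3 - (30 + 6*sqrt(6 + 4)) - (30 + 6*sqrt(6 + 4))**2)) = 1/(-88156 + (3 - (30 + 6*sqrt(10)) - (30 + 6*sqrt(10))**2)) = 1/(-88156 + (3 + (-30 - 6*sqrt(10)) - (30 + 6*sqrt(10))**2)) = 1/(-88156 + (-27 - (30 + 6*sqrt(10))**2 - 6*sqrt(10))) = 1/(-88183 - (30 + 6*sqrt(10))**2 - 6*sqrt(10))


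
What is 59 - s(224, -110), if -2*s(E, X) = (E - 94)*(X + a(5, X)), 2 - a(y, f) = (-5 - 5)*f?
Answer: -78461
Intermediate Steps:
a(y, f) = 2 + 10*f (a(y, f) = 2 - (-5 - 5)*f = 2 - (-10)*f = 2 + 10*f)
s(E, X) = -(-94 + E)*(2 + 11*X)/2 (s(E, X) = -(E - 94)*(X + (2 + 10*X))/2 = -(-94 + E)*(2 + 11*X)/2)
59 - s(224, -110) = 59 - (94 - 1*224 + 517*(-110) - 11/2*224*(-110)) = 59 - (94 - 224 - 56870 + 135520) = 59 - 1*78520 = 59 - 78520 = -78461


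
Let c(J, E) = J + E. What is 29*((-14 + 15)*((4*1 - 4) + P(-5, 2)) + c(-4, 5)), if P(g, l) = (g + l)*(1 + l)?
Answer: -232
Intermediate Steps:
c(J, E) = E + J
P(g, l) = (1 + l)*(g + l)
29*((-14 + 15)*((4*1 - 4) + P(-5, 2)) + c(-4, 5)) = 29*((-14 + 15)*((4*1 - 4) + (-5 + 2 + 2**2 - 5*2)) + (5 - 4)) = 29*(1*((4 - 4) + (-5 + 2 + 4 - 10)) + 1) = 29*(1*(0 - 9) + 1) = 29*(1*(-9) + 1) = 29*(-9 + 1) = 29*(-8) = -232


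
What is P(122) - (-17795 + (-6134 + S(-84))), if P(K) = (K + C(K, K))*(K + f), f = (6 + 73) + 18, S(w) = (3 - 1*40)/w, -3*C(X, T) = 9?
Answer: 4199123/84 ≈ 49990.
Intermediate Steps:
C(X, T) = -3 (C(X, T) = -⅓*9 = -3)
S(w) = -37/w (S(w) = (3 - 40)/w = -37/w)
f = 97 (f = 79 + 18 = 97)
P(K) = (-3 + K)*(97 + K) (P(K) = (K - 3)*(K + 97) = (-3 + K)*(97 + K))
P(122) - (-17795 + (-6134 + S(-84))) = (-291 + 122² + 94*122) - (-17795 + (-6134 - 37/(-84))) = (-291 + 14884 + 11468) - (-17795 + (-6134 - 37*(-1/84))) = 26061 - (-17795 + (-6134 + 37/84)) = 26061 - (-17795 - 515219/84) = 26061 - 1*(-2009999/84) = 26061 + 2009999/84 = 4199123/84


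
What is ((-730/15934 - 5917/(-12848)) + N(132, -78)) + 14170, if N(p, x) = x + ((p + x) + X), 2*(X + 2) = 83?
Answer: 1452070458187/102360016 ≈ 14186.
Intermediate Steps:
X = 79/2 (X = -2 + (½)*83 = -2 + 83/2 = 79/2 ≈ 39.500)
N(p, x) = 79/2 + p + 2*x (N(p, x) = x + ((p + x) + 79/2) = x + (79/2 + p + x) = 79/2 + p + 2*x)
((-730/15934 - 5917/(-12848)) + N(132, -78)) + 14170 = ((-730/15934 - 5917/(-12848)) + (79/2 + 132 + 2*(-78))) + 14170 = ((-730*1/15934 - 5917*(-1/12848)) + (79/2 + 132 - 156)) + 14170 = ((-365/7967 + 5917/12848) + 31/2) + 14170 = (42451219/102360016 + 31/2) + 14170 = 1629031467/102360016 + 14170 = 1452070458187/102360016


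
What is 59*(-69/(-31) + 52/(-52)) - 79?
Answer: -207/31 ≈ -6.6774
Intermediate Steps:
59*(-69/(-31) + 52/(-52)) - 79 = 59*(-69*(-1/31) + 52*(-1/52)) - 79 = 59*(69/31 - 1) - 79 = 59*(38/31) - 79 = 2242/31 - 79 = -207/31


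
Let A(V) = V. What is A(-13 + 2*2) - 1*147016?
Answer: -147025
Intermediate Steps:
A(-13 + 2*2) - 1*147016 = (-13 + 2*2) - 1*147016 = (-13 + 4) - 147016 = -9 - 147016 = -147025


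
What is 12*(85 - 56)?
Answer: 348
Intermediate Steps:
12*(85 - 56) = 12*29 = 348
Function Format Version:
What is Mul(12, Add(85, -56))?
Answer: 348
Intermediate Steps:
Mul(12, Add(85, -56)) = Mul(12, 29) = 348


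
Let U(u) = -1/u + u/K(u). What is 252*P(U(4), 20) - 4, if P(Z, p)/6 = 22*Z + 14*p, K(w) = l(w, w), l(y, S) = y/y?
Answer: 548096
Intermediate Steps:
l(y, S) = 1
K(w) = 1
U(u) = u - 1/u (U(u) = -1/u + u/1 = -1/u + u*1 = -1/u + u = u - 1/u)
P(Z, p) = 84*p + 132*Z (P(Z, p) = 6*(22*Z + 14*p) = 6*(14*p + 22*Z) = 84*p + 132*Z)
252*P(U(4), 20) - 4 = 252*(84*20 + 132*(4 - 1/4)) - 4 = 252*(1680 + 132*(4 - 1*¼)) - 4 = 252*(1680 + 132*(4 - ¼)) - 4 = 252*(1680 + 132*(15/4)) - 4 = 252*(1680 + 495) - 4 = 252*2175 - 4 = 548100 - 4 = 548096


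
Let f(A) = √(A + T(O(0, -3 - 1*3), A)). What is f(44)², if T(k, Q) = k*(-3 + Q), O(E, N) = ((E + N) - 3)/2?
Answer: -281/2 ≈ -140.50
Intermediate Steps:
O(E, N) = -3/2 + E/2 + N/2 (O(E, N) = (-3 + E + N)*(½) = -3/2 + E/2 + N/2)
f(A) = √(27/2 - 7*A/2) (f(A) = √(A + (-3/2 + (½)*0 + (-3 - 1*3)/2)*(-3 + A)) = √(A + (-3/2 + 0 + (-3 - 3)/2)*(-3 + A)) = √(A + (-3/2 + 0 + (½)*(-6))*(-3 + A)) = √(A + (-3/2 + 0 - 3)*(-3 + A)) = √(A - 9*(-3 + A)/2) = √(A + (27/2 - 9*A/2)) = √(27/2 - 7*A/2))
f(44)² = (√(54 - 14*44)/2)² = (√(54 - 616)/2)² = (√(-562)/2)² = ((I*√562)/2)² = (I*√562/2)² = -281/2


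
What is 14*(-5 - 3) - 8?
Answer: -120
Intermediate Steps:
14*(-5 - 3) - 8 = 14*(-8) - 8 = -112 - 8 = -120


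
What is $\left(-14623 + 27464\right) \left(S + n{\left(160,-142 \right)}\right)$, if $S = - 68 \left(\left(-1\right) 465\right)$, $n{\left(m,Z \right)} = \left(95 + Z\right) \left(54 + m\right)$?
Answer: $276877642$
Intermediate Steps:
$n{\left(m,Z \right)} = \left(54 + m\right) \left(95 + Z\right)$
$S = 31620$ ($S = \left(-68\right) \left(-465\right) = 31620$)
$\left(-14623 + 27464\right) \left(S + n{\left(160,-142 \right)}\right) = \left(-14623 + 27464\right) \left(31620 + \left(5130 + 54 \left(-142\right) + 95 \cdot 160 - 22720\right)\right) = 12841 \left(31620 + \left(5130 - 7668 + 15200 - 22720\right)\right) = 12841 \left(31620 - 10058\right) = 12841 \cdot 21562 = 276877642$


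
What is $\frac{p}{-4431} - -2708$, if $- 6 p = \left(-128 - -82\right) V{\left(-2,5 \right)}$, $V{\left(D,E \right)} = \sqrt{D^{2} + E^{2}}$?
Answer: $2708 - \frac{23 \sqrt{29}}{13293} \approx 2708.0$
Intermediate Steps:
$p = \frac{23 \sqrt{29}}{3}$ ($p = - \frac{\left(-128 - -82\right) \sqrt{\left(-2\right)^{2} + 5^{2}}}{6} = - \frac{\left(-128 + 82\right) \sqrt{4 + 25}}{6} = - \frac{\left(-46\right) \sqrt{29}}{6} = \frac{23 \sqrt{29}}{3} \approx 41.286$)
$\frac{p}{-4431} - -2708 = \frac{\frac{23}{3} \sqrt{29}}{-4431} - -2708 = \frac{23 \sqrt{29}}{3} \left(- \frac{1}{4431}\right) + 2708 = - \frac{23 \sqrt{29}}{13293} + 2708 = 2708 - \frac{23 \sqrt{29}}{13293}$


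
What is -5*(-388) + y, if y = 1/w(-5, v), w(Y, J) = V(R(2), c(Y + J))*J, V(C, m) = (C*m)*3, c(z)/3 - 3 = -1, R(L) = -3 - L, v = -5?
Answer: 873001/450 ≈ 1940.0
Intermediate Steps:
c(z) = 6 (c(z) = 9 + 3*(-1) = 9 - 3 = 6)
V(C, m) = 3*C*m
w(Y, J) = -90*J (w(Y, J) = (3*(-3 - 1*2)*6)*J = (3*(-3 - 2)*6)*J = (3*(-5)*6)*J = -90*J)
y = 1/450 (y = 1/(-90*(-5)) = 1/450 ≈ 0.0022222)
-5*(-388) + y = -5*(-388) + 1/450 = 1940 + 1/450 = 873001/450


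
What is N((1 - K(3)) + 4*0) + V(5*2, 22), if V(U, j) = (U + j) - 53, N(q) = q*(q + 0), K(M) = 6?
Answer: 4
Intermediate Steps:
N(q) = q² (N(q) = q*q = q²)
V(U, j) = -53 + U + j
N((1 - K(3)) + 4*0) + V(5*2, 22) = ((1 - 1*6) + 4*0)² + (-53 + 5*2 + 22) = ((1 - 6) + 0)² + (-53 + 10 + 22) = (-5 + 0)² - 21 = (-5)² - 21 = 25 - 21 = 4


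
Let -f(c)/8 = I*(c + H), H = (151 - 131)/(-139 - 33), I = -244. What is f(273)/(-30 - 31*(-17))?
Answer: 22904768/21371 ≈ 1071.8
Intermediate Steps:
H = -5/43 (H = 20/(-172) = 20*(-1/172) = -5/43 ≈ -0.11628)
f(c) = -9760/43 + 1952*c (f(c) = -(-1952)*(c - 5/43) = -(-1952)*(-5/43 + c) = -8*(1220/43 - 244*c) = -9760/43 + 1952*c)
f(273)/(-30 - 31*(-17)) = (-9760/43 + 1952*273)/(-30 - 31*(-17)) = (-9760/43 + 532896)/(-30 + 527) = (22904768/43)/497 = (22904768/43)*(1/497) = 22904768/21371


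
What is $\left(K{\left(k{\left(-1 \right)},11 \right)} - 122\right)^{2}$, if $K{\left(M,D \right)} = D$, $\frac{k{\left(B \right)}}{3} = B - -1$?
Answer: $12321$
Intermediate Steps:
$k{\left(B \right)} = 3 + 3 B$ ($k{\left(B \right)} = 3 \left(B - -1\right) = 3 \left(B + 1\right) = 3 \left(1 + B\right) = 3 + 3 B$)
$\left(K{\left(k{\left(-1 \right)},11 \right)} - 122\right)^{2} = \left(11 - 122\right)^{2} = \left(-111\right)^{2} = 12321$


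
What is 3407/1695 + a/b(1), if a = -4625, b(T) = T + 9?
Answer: -1561061/3390 ≈ -460.49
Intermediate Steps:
b(T) = 9 + T
3407/1695 + a/b(1) = 3407/1695 - 4625/(9 + 1) = 3407*(1/1695) - 4625/10 = 3407/1695 - 4625*⅒ = 3407/1695 - 925/2 = -1561061/3390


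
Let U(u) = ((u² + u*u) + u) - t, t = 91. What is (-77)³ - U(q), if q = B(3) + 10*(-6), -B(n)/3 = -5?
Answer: -460447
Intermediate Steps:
B(n) = 15 (B(n) = -3*(-5) = 15)
q = -45 (q = 15 + 10*(-6) = 15 - 60 = -45)
U(u) = -91 + u + 2*u² (U(u) = ((u² + u*u) + u) - 1*91 = ((u² + u²) + u) - 91 = (2*u² + u) - 91 = (u + 2*u²) - 91 = -91 + u + 2*u²)
(-77)³ - U(q) = (-77)³ - (-91 - 45 + 2*(-45)²) = -456533 - (-91 - 45 + 2*2025) = -456533 - (-91 - 45 + 4050) = -456533 - 1*3914 = -456533 - 3914 = -460447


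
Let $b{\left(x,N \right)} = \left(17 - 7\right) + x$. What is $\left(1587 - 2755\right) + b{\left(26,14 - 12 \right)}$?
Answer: $-1132$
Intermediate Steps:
$b{\left(x,N \right)} = 10 + x$
$\left(1587 - 2755\right) + b{\left(26,14 - 12 \right)} = \left(1587 - 2755\right) + \left(10 + 26\right) = -1168 + 36 = -1132$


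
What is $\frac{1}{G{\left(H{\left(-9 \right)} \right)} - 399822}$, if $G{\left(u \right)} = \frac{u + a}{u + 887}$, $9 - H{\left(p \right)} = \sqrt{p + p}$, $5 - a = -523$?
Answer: $- \frac{106996738126}{42779585703659121} + \frac{359 i \sqrt{2}}{42779585703659121} \approx -2.5011 \cdot 10^{-6} + 1.1868 \cdot 10^{-14} i$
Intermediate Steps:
$a = 528$ ($a = 5 - -523 = 5 + 523 = 528$)
$H{\left(p \right)} = 9 - \sqrt{2} \sqrt{p}$ ($H{\left(p \right)} = 9 - \sqrt{p + p} = 9 - \sqrt{2 p} = 9 - \sqrt{2} \sqrt{p}$)
$G{\left(u \right)} = \frac{528 + u}{887 + u}$ ($G{\left(u \right)} = \frac{u + 528}{u + 887} = \frac{528 + u}{887 + u}$)
$\frac{1}{G{\left(H{\left(-9 \right)} \right)} - 399822} = \frac{1}{\frac{528 + \left(9 - \sqrt{2} \sqrt{-9}\right)}{887 + \left(9 - \sqrt{2} \sqrt{-9}\right)} - 399822} = \frac{1}{\frac{528 + \left(9 - \sqrt{2} \cdot 3 i\right)}{887 + \left(9 - \sqrt{2} \cdot 3 i\right)} - 399822} = \frac{1}{\frac{528 + \left(9 - 3 i \sqrt{2}\right)}{887 + \left(9 - 3 i \sqrt{2}\right)} - 399822} = \frac{1}{\frac{537 - 3 i \sqrt{2}}{896 - 3 i \sqrt{2}} - 399822} = \frac{1}{-399822 + \frac{537 - 3 i \sqrt{2}}{896 - 3 i \sqrt{2}}}$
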